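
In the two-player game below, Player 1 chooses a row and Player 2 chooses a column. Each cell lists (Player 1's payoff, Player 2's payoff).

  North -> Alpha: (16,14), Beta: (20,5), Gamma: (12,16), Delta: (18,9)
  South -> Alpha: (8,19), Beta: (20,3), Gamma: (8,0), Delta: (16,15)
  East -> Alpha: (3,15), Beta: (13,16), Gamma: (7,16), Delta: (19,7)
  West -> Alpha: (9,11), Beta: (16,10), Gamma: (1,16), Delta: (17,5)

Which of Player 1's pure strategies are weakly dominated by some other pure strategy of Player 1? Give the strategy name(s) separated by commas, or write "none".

North is not dominated — it holds its own against South at Alpha (16>8); East at Alpha (16>3); West at Alpha (16>9).
South: dominated, since North does at least as well everywhere (Alpha: 16>8, Beta: 20=20, Gamma: 12>8, Delta: 18>16).
Nothing dominates East: North at Delta (19>18); South at Delta (19>16); West at Gamma (7>1).
West: dominated, since North does at least as well everywhere (Alpha: 16>9, Beta: 20>16, Gamma: 12>1, Delta: 18>17).

South, West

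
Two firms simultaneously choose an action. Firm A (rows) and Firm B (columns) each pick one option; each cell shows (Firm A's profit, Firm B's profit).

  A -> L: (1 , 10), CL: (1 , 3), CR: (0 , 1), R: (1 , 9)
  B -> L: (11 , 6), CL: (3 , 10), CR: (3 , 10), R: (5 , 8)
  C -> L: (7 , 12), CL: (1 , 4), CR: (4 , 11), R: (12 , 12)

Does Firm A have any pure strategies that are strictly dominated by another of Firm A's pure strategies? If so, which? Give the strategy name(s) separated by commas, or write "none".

A

B strictly dominates A — L: 11>1, CL: 3>1, CR: 3>0, R: 5>1.
B: no other strategy beats it everywhere (A at L (11>1); C at L (11>7)).
Nothing dominates C: A at L (7>1); B at CR (4>3).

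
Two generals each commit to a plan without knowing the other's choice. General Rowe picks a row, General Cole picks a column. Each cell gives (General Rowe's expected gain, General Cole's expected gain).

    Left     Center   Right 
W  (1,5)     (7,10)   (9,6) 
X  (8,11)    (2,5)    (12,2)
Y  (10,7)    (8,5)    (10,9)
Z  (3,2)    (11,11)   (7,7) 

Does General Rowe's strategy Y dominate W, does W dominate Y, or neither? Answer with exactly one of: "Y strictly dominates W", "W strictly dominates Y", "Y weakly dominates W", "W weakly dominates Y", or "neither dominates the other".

Y strictly dominates W

Y's payoffs vs W's, by General Cole's action — Left: 10>1, Center: 8>7, Right: 10>9.
Y gives a strictly higher payoff against each choice by General Cole, so Y strictly dominates W.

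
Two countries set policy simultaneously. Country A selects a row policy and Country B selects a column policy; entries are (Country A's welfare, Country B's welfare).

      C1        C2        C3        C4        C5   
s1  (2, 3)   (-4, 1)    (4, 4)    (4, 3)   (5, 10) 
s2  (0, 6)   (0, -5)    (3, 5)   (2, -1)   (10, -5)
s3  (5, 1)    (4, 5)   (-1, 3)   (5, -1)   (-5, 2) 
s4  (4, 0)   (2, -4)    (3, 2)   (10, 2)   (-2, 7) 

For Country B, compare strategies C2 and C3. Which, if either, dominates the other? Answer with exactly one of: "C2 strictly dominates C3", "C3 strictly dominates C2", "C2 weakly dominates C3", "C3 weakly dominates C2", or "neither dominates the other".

neither dominates the other

C2's payoffs vs C3's, by Country A's action — s1: 1<4, s2: -5<5, s3: 5>3, s4: -4<2.
C2 does better at s3 but worse at s1, s2, s4; neither strategy dominates the other.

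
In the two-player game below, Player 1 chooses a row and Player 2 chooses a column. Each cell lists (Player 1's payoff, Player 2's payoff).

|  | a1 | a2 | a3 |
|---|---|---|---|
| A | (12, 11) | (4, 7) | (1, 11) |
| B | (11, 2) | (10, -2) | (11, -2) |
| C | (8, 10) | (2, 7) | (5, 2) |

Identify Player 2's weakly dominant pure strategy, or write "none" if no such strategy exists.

a1

a1 vs a2: A: 11>7, B: 2>-2, C: 10>7.
a1 vs a3: A: 11=11, B: 2>-2, C: 10>2.
a1 is at least as good as every other strategy against every opponent action, so it is weakly dominant.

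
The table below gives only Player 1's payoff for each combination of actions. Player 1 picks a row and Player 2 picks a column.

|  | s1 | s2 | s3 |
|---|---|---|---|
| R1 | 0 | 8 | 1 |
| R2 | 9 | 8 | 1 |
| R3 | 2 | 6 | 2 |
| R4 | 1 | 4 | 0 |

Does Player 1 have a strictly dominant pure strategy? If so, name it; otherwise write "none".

R1 fails to dominate R2 at s1 (0<9).
R2 fails to dominate R1 at s2 (8=8).
R3 fails to dominate R1 at s2 (6<8).
R4 fails to dominate R1 at s2 (4<8).
No single strategy dominates all the others.

none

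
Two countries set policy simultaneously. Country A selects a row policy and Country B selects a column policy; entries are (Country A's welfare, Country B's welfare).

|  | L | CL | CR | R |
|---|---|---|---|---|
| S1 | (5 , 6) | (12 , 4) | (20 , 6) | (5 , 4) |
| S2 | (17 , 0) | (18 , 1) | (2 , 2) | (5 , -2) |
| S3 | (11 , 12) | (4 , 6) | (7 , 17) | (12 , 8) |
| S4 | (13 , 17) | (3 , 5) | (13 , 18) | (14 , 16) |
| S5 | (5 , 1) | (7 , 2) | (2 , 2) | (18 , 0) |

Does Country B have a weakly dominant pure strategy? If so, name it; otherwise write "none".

CR

CR vs L: S1: 6=6, S2: 2>0, S3: 17>12, S4: 18>17, S5: 2>1.
CR vs CL: S1: 6>4, S2: 2>1, S3: 17>6, S4: 18>5, S5: 2=2.
CR vs R: S1: 6>4, S2: 2>-2, S3: 17>8, S4: 18>16, S5: 2>0.
CR is at least as good as every other strategy against every opponent action, so it is weakly dominant.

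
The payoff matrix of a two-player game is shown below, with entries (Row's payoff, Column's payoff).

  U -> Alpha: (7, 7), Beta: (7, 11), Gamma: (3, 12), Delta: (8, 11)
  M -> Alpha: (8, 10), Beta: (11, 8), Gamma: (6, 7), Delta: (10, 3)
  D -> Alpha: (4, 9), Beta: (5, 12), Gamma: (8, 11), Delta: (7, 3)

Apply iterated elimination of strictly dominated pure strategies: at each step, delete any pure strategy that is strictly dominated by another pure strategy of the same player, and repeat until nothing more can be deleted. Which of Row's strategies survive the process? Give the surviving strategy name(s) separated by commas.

Row U is eliminated: M beats it against every remaining column (Alpha: 8>7, Beta: 11>7, Gamma: 6>3, Delta: 10>8).
Column Gamma is eliminated: Beta beats it against every remaining row (M: 8>7, D: 12>11).
For Row, M strictly dominates D on the remaining columns (Alpha: 8>4, Beta: 11>5, Delta: 10>7); eliminate D.
For Column, Alpha strictly dominates Beta on the remaining rows (M: 10>8); eliminate Beta.
Column Delta is eliminated: Alpha beats it against every remaining row (M: 10>3).
Among the remaining strategies, none is strictly dominated by another pure strategy of the same player, so the elimination stops.
Surviving strategies — Row: {M}; Column: {Alpha}.

M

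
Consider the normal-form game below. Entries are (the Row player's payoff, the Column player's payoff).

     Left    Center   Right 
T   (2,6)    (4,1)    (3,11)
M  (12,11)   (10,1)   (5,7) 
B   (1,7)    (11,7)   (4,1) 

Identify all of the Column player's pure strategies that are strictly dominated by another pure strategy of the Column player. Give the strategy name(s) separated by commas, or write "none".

none

Left: no other strategy beats it everywhere (Center at T (6>1); Right at M (11>7)).
Nothing dominates Center: Left at B (7=7); Right at B (7>1).
Right is not dominated — it holds its own against Left at T (11>6); Center at T (11>1).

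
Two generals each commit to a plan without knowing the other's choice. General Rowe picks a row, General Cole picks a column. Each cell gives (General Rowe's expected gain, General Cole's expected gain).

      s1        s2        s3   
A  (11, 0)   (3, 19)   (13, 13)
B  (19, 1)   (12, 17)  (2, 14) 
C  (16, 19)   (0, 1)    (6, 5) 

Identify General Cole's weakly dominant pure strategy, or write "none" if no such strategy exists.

s1 fails to dominate s2 at A (0<19).
s2 fails to dominate s1 at C (1<19).
s3 fails to dominate s1 at C (5<19).
No single strategy dominates all the others.

none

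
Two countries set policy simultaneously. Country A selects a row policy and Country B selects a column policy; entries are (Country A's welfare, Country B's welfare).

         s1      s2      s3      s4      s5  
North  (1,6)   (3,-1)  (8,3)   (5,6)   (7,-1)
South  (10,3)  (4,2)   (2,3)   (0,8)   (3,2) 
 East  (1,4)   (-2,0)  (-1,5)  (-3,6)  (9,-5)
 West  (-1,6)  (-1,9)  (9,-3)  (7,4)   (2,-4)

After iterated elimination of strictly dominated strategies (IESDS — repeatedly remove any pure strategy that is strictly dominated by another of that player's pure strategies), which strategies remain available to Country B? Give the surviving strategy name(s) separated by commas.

For Country B, s4 strictly dominates s3 on the remaining rows (North: 6>3, South: 8>3, East: 6>5, West: 4>-3); eliminate s3.
Country B's strategy s5 is strictly dominated by s1 (North: 6>-1, South: 3>2, East: 4>-5, West: 6>-4) and is removed.
Country A's strategy East is strictly dominated by South (s1: 10>1, s2: 4>-2, s4: 0>-3) and is removed.
Among the remaining strategies, none is strictly dominated by another pure strategy of the same player, so the elimination stops.
Surviving strategies — Country A: {North, South, West}; Country B: {s1, s2, s4}.

s1, s2, s4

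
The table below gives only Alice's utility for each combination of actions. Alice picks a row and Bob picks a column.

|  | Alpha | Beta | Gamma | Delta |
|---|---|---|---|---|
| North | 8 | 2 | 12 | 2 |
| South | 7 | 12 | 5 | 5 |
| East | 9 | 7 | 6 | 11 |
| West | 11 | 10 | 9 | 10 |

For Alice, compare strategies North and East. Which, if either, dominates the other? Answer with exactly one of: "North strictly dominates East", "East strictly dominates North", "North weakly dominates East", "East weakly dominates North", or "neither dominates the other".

North's payoffs vs East's, by Bob's action — Alpha: 8<9, Beta: 2<7, Gamma: 12>6, Delta: 2<11.
North does better at Gamma but worse at Alpha, Beta, Delta; neither strategy dominates the other.

neither dominates the other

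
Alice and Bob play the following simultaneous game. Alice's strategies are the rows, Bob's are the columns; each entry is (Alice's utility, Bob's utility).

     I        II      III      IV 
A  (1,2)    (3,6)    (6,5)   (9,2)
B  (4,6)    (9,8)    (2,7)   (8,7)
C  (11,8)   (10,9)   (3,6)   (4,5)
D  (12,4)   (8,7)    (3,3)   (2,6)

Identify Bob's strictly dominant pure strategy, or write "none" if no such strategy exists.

II

II vs I: A: 6>2, B: 8>6, C: 9>8, D: 7>4.
II vs III: A: 6>5, B: 8>7, C: 9>6, D: 7>3.
II vs IV: A: 6>2, B: 8>7, C: 9>5, D: 7>6.
II strictly beats every other strategy against every opponent action, so it is strictly dominant.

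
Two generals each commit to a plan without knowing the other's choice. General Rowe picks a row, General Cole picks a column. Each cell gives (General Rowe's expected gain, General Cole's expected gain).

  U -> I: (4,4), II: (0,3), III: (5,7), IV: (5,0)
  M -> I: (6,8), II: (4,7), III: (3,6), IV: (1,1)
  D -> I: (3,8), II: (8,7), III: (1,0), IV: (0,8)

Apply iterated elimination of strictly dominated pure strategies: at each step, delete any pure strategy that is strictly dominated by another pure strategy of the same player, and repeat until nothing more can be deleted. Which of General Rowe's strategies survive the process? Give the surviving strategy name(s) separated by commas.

Column II is eliminated: I beats it against every remaining row (U: 4>3, M: 8>7, D: 8>7).
General Rowe's strategy D is strictly dominated by U (I: 4>3, III: 5>1, IV: 5>0) and is removed.
Column IV is eliminated: I beats it against every remaining row (U: 4>0, M: 8>1).
Among the remaining strategies, none is strictly dominated by another pure strategy of the same player, so the elimination stops.
Surviving strategies — General Rowe: {U, M}; General Cole: {I, III}.

U, M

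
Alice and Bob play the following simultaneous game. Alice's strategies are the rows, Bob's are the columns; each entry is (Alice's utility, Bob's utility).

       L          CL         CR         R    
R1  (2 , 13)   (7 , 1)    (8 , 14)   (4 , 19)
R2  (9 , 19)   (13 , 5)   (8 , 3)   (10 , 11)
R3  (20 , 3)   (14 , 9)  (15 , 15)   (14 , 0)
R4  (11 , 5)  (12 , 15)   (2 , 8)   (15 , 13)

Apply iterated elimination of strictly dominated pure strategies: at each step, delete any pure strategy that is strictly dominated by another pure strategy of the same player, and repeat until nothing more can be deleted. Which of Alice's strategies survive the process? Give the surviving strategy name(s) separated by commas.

R3

Alice's strategy R1 is strictly dominated by R3 (L: 20>2, CL: 14>7, CR: 15>8, R: 14>4) and is removed.
Alice's strategy R2 is strictly dominated by R3 (L: 20>9, CL: 14>13, CR: 15>8, R: 14>10) and is removed.
For Bob, CL strictly dominates L on the remaining rows (R3: 9>3, R4: 15>5); eliminate L.
For Bob, CL strictly dominates R on the remaining rows (R3: 9>0, R4: 15>13); eliminate R.
For Alice, R3 strictly dominates R4 on the remaining columns (CL: 14>12, CR: 15>2); eliminate R4.
Column CL is eliminated: CR beats it against every remaining row (R3: 15>9).
Among the remaining strategies, none is strictly dominated by another pure strategy of the same player, so the elimination stops.
Surviving strategies — Alice: {R3}; Bob: {CR}.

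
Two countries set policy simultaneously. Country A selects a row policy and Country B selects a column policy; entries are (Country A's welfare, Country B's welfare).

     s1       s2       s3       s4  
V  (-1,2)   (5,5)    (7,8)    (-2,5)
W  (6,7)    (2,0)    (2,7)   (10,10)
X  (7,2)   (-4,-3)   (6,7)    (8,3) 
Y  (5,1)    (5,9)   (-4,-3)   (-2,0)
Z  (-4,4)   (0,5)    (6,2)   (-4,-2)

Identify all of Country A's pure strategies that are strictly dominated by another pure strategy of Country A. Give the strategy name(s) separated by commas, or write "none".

Z

V: no other strategy beats it everywhere (W at s2 (5>2); X at s2 (5>-4); Y at s2 (5=5); Z at s1 (-1>-4)).
Nothing dominates W: V at s1 (6>-1); X at s2 (2>-4); Y at s1 (6>5); Z at s1 (6>-4).
X is not dominated — it holds its own against V at s1 (7>-1); W at s1 (7>6); Y at s1 (7>5); Z at s1 (7>-4).
Y is not dominated — it holds its own against V at s1 (5>-1); W at s2 (5>2); X at s2 (5>-4); Z at s1 (5>-4).
Z: dominated, since V does at least as well everywhere (s1: -1>-4, s2: 5>0, s3: 7>6, s4: -2>-4).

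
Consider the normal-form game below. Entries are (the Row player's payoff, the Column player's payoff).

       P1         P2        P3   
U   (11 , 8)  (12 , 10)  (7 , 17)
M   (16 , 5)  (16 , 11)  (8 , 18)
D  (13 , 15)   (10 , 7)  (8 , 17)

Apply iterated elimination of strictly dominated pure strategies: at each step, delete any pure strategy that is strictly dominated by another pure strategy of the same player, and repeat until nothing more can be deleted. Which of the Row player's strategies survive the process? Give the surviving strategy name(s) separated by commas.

For the Row player, M strictly dominates U on the remaining columns (P1: 16>11, P2: 16>12, P3: 8>7); eliminate U.
For the Column player, P3 strictly dominates P1 on the remaining rows (M: 18>5, D: 17>15); eliminate P1.
Column P2 is eliminated: P3 beats it against every remaining row (M: 18>11, D: 17>7).
Among the remaining strategies, none is strictly dominated by another pure strategy of the same player, so the elimination stops.
Surviving strategies — the Row player: {M, D}; the Column player: {P3}.

M, D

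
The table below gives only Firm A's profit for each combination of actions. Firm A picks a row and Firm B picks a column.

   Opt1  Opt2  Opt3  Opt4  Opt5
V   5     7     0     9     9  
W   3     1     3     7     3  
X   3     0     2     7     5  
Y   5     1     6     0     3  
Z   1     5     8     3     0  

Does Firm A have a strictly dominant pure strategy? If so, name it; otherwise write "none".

V fails to dominate W at Opt3 (0<3).
W fails to dominate V at Opt1 (3<5).
X fails to dominate V at Opt1 (3<5).
Y fails to dominate V at Opt1 (5=5).
Z fails to dominate V at Opt1 (1<5).
No single strategy dominates all the others.

none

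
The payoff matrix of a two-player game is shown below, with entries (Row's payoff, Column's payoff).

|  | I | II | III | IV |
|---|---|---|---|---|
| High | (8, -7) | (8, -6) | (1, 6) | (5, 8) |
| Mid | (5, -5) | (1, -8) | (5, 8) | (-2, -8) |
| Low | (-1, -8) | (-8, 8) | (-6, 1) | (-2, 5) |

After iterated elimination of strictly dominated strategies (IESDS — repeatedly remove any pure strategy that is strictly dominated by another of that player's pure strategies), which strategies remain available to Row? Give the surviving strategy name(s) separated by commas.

High, Mid

For Row, High strictly dominates Low on the remaining columns (I: 8>-1, II: 8>-8, III: 1>-6, IV: 5>-2); eliminate Low.
For Column, III strictly dominates I on the remaining rows (High: 6>-7, Mid: 8>-5); eliminate I.
Column II is eliminated: III beats it against every remaining row (High: 6>-6, Mid: 8>-8).
Among the remaining strategies, none is strictly dominated by another pure strategy of the same player, so the elimination stops.
Surviving strategies — Row: {High, Mid}; Column: {III, IV}.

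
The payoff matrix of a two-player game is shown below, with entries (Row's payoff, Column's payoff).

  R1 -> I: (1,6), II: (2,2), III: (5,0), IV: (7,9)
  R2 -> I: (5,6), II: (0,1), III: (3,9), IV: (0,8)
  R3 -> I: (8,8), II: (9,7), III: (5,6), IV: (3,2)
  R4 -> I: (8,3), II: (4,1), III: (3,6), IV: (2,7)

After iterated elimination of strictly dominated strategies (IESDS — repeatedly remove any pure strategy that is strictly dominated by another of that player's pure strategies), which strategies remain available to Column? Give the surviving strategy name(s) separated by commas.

Row's strategy R2 is strictly dominated by R3 (I: 8>5, II: 9>0, III: 5>3, IV: 3>0) and is removed.
Column's strategy II is strictly dominated by I (R1: 6>2, R3: 8>7, R4: 3>1) and is removed.
Among the remaining strategies, none is strictly dominated by another pure strategy of the same player, so the elimination stops.
Surviving strategies — Row: {R1, R3, R4}; Column: {I, III, IV}.

I, III, IV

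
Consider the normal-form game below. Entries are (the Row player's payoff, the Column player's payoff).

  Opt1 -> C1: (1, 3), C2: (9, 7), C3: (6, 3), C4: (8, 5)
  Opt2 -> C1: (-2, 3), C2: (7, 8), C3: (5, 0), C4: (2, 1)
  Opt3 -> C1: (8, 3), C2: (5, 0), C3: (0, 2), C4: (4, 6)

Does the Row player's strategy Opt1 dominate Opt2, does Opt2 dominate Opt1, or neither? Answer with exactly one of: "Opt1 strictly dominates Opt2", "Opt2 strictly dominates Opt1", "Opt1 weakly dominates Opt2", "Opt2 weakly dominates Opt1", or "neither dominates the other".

Opt1 strictly dominates Opt2

Opt1's payoffs vs Opt2's, by the Column player's action — C1: 1>-2, C2: 9>7, C3: 6>5, C4: 8>2.
Opt1 gives a strictly higher payoff against every action of the Column player, so Opt1 strictly dominates Opt2.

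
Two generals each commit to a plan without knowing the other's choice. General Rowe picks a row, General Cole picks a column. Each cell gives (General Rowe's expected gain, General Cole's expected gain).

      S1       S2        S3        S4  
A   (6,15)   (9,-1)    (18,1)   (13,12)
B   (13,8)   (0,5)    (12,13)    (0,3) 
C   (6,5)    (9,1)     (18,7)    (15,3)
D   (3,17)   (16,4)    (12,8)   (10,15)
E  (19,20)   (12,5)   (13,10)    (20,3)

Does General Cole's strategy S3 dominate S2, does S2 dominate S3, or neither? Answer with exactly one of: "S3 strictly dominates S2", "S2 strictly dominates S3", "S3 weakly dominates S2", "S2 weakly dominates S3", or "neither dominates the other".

S3's payoffs vs S2's, by General Rowe's action — A: 1>-1, B: 13>5, C: 7>1, D: 8>4, E: 10>5.
Every comparison favours S3, so S3 strictly dominates S2.

S3 strictly dominates S2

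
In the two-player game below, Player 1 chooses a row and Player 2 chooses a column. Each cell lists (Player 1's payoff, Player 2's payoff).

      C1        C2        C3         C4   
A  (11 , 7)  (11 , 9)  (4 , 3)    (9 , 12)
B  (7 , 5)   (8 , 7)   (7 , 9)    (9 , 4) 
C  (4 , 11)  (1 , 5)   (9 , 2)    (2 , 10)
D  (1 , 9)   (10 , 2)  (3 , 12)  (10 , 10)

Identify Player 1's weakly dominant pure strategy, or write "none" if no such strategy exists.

none

A fails to dominate B at C3 (4<7).
B fails to dominate A at C1 (7<11).
C fails to dominate A at C1 (4<11).
D fails to dominate A at C1 (1<11).
No single strategy dominates all the others.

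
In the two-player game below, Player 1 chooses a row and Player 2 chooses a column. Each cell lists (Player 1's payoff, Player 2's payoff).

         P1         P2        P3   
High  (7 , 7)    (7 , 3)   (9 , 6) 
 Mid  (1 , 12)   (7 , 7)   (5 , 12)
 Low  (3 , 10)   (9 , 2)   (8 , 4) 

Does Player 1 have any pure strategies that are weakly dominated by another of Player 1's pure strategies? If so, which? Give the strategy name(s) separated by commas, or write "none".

Mid

High: no other strategy beats it everywhere (Mid at P1 (7>1); Low at P1 (7>3)).
Mid: dominated, since High does at least as well everywhere (P1: 7>1, P2: 7=7, P3: 9>5).
Low: no other strategy beats it everywhere (High at P2 (9>7); Mid at P1 (3>1)).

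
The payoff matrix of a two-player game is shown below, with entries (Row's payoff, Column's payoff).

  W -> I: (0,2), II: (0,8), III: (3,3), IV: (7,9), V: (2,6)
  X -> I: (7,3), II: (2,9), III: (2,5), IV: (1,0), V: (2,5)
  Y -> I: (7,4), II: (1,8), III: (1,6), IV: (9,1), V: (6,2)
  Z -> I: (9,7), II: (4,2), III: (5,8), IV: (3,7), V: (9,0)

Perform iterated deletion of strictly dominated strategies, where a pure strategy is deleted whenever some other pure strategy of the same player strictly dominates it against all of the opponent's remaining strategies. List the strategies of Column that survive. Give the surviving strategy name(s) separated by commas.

II, III, IV

Row's strategy X is strictly dominated by Z (I: 9>7, II: 4>2, III: 5>2, IV: 3>1, V: 9>2) and is removed.
Column I is eliminated: III beats it against every remaining row (W: 3>2, Y: 6>4, Z: 8>7).
For Column, II strictly dominates V on the remaining rows (W: 8>6, Y: 8>2, Z: 2>0); eliminate V.
Among the remaining strategies, none is strictly dominated by another pure strategy of the same player, so the elimination stops.
Surviving strategies — Row: {W, Y, Z}; Column: {II, III, IV}.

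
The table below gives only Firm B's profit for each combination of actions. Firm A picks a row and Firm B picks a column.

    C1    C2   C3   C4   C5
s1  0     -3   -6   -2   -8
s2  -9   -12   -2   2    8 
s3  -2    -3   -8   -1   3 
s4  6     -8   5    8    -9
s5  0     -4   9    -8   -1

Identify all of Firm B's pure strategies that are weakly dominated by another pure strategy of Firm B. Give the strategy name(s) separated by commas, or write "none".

C2

C1: no other strategy beats it everywhere (C2 at s1 (0>-3); C3 at s1 (0>-6); C4 at s1 (0>-2); C5 at s1 (0>-8)).
C2: dominated, since C1 does at least as well everywhere (s1: 0>-3, s2: -9>-12, s3: -2>-3, s4: 6>-8, s5: 0>-4).
Nothing dominates C3: C1 at s2 (-2>-9); C2 at s2 (-2>-12); C4 at s5 (9>-8); C5 at s1 (-6>-8).
C4: no other strategy beats it everywhere (C1 at s2 (2>-9); C2 at s1 (-2>-3); C3 at s1 (-2>-6); C5 at s1 (-2>-8)).
C5 is not dominated — it holds its own against C1 at s2 (8>-9); C2 at s2 (8>-12); C3 at s2 (8>-2); C4 at s2 (8>2).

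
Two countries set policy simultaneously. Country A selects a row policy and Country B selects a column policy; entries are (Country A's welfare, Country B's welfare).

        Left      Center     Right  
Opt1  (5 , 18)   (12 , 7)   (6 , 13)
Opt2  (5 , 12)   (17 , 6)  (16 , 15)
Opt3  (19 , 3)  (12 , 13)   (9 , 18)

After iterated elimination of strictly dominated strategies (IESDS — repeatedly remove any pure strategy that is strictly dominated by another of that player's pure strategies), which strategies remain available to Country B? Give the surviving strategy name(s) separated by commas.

Right

Country B's strategy Center is strictly dominated by Right (Opt1: 13>7, Opt2: 15>6, Opt3: 18>13) and is removed.
Country A's strategy Opt1 is strictly dominated by Opt3 (Left: 19>5, Right: 9>6) and is removed.
Country B's strategy Left is strictly dominated by Right (Opt2: 15>12, Opt3: 18>3) and is removed.
For Country A, Opt2 strictly dominates Opt3 on the remaining columns (Right: 16>9); eliminate Opt3.
Among the remaining strategies, none is strictly dominated by another pure strategy of the same player, so the elimination stops.
Surviving strategies — Country A: {Opt2}; Country B: {Right}.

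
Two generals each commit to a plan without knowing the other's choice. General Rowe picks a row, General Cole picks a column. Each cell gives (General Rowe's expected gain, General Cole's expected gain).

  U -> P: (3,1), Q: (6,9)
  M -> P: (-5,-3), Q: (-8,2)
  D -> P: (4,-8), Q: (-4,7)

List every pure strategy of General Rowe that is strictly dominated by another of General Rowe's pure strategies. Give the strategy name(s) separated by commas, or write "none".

U: no other strategy beats it everywhere (M at P (3>-5); D at Q (6>-4)).
U strictly dominates M — P: 3>-5, Q: 6>-8.
D: no other strategy beats it everywhere (U at P (4>3); M at P (4>-5)).

M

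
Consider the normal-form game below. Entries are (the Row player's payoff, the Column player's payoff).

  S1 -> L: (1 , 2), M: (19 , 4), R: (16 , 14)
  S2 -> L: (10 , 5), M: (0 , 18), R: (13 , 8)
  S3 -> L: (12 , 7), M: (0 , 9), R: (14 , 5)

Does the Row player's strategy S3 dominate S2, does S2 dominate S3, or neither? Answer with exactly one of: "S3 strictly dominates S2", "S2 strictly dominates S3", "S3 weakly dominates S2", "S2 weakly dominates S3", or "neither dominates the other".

S3's payoffs vs S2's, by the Column player's action — L: 12>10, M: 0=0, R: 14>13.
S3 is at least as good everywhere and strictly better somewhere (tied only at M), so S3 weakly but not strictly dominates S2.

S3 weakly dominates S2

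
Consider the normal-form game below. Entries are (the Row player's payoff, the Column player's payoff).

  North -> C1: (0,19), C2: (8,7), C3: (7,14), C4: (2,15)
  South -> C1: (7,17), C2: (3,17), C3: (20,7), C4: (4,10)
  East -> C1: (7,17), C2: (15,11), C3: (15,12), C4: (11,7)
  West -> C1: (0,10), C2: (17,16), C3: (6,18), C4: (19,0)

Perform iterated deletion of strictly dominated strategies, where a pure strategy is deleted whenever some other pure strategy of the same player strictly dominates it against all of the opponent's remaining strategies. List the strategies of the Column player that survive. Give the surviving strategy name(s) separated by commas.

C1, C2, C3

For the Row player, East strictly dominates North on the remaining columns (C1: 7>0, C2: 15>8, C3: 15>7, C4: 11>2); eliminate North.
For the Column player, C1 strictly dominates C4 on the remaining rows (South: 17>10, East: 17>7, West: 10>0); eliminate C4.
Among the remaining strategies, none is strictly dominated by another pure strategy of the same player, so the elimination stops.
Surviving strategies — the Row player: {South, East, West}; the Column player: {C1, C2, C3}.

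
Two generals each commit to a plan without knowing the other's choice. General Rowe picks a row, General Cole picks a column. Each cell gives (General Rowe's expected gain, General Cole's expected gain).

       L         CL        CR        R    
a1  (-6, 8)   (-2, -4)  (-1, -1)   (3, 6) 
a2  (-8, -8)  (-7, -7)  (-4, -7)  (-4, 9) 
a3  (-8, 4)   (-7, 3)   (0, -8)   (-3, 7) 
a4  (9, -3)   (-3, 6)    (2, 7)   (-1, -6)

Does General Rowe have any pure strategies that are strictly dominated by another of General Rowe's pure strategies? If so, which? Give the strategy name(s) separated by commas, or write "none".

a2, a3

a1: no other strategy beats it everywhere (a2 at L (-6>-8); a3 at L (-6>-8); a4 at CL (-2>-3)).
a2 is strictly dominated by a1 (L: -6>-8, CL: -2>-7, CR: -1>-4, R: 3>-4).
a3 is strictly dominated by a4 (L: 9>-8, CL: -3>-7, CR: 2>0, R: -1>-3).
a4: no other strategy beats it everywhere (a1 at L (9>-6); a2 at L (9>-8); a3 at L (9>-8)).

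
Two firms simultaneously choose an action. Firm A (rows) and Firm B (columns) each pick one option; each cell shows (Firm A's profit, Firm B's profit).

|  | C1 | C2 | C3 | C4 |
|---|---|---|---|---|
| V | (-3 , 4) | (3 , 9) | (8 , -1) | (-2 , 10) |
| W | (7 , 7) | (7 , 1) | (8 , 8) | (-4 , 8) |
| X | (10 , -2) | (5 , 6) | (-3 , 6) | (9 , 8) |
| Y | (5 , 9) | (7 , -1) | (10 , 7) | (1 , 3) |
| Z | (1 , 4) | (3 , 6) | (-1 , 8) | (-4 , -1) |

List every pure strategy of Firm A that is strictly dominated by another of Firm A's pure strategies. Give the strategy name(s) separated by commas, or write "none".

V is strictly dominated by Y (C1: 5>-3, C2: 7>3, C3: 10>8, C4: 1>-2).
W: no other strategy beats it everywhere (V at C1 (7>-3); X at C2 (7>5); Y at C1 (7>5); Z at C1 (7>1)).
X: no other strategy beats it everywhere (V at C1 (10>-3); W at C1 (10>7); Y at C1 (10>5); Z at C1 (10>1)).
Y: no other strategy beats it everywhere (V at C1 (5>-3); W at C2 (7=7); X at C2 (7>5); Z at C1 (5>1)).
Z is strictly dominated by Y (C1: 5>1, C2: 7>3, C3: 10>-1, C4: 1>-4).

V, Z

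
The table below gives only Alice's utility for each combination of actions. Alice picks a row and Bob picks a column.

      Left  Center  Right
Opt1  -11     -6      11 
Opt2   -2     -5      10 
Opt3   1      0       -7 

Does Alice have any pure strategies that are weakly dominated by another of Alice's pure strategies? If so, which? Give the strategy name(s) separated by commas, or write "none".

Nothing dominates Opt1: Opt2 at Right (11>10); Opt3 at Right (11>-7).
Nothing dominates Opt2: Opt1 at Left (-2>-11); Opt3 at Right (10>-7).
Opt3 is not dominated — it holds its own against Opt1 at Left (1>-11); Opt2 at Left (1>-2).

none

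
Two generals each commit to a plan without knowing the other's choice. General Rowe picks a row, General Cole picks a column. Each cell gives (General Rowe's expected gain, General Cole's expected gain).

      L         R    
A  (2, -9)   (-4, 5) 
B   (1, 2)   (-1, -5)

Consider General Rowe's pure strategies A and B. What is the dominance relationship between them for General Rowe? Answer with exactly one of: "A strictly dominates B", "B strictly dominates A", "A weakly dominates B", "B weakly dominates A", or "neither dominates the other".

A's payoffs vs B's, by General Cole's action — L: 2>1, R: -4<-1.
A does better at L but worse at R; neither strategy dominates the other.

neither dominates the other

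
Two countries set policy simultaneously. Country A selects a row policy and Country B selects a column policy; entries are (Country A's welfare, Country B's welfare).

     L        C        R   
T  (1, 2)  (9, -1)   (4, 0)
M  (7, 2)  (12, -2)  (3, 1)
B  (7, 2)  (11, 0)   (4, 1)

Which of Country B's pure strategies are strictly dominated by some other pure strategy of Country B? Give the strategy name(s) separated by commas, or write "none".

C, R

Nothing dominates L: C at T (2>-1); R at T (2>0).
C is strictly dominated by L (T: 2>-1, M: 2>-2, B: 2>0).
R: dominated, since L does at least as well everywhere (T: 2>0, M: 2>1, B: 2>1).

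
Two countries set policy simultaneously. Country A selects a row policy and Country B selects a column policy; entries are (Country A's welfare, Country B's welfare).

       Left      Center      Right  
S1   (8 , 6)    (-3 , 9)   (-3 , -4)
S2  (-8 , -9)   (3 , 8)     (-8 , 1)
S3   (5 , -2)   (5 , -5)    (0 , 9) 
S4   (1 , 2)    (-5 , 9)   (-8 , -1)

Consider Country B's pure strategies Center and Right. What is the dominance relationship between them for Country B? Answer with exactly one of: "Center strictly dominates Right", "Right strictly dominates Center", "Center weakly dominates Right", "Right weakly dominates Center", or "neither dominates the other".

Center's payoffs vs Right's, by Country A's action — S1: 9>-4, S2: 8>1, S3: -5<9, S4: 9>-1.
Center does better at S1, S2, S4 but worse at S3; neither strategy dominates the other.

neither dominates the other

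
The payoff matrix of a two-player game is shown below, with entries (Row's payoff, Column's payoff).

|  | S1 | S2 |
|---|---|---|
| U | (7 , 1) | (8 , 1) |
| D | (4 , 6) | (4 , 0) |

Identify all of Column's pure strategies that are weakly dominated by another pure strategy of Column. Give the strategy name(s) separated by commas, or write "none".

Nothing dominates S1: S2 at D (6>0).
S2: dominated, since S1 does at least as well everywhere (U: 1=1, D: 6>0).

S2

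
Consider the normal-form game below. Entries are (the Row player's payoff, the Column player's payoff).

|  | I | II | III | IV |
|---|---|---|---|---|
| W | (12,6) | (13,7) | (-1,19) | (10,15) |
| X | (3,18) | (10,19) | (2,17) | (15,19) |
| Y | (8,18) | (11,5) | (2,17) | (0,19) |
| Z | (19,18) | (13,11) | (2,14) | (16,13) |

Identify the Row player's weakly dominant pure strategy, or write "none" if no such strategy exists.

Z

Z vs W: I: 19>12, II: 13=13, III: 2>-1, IV: 16>10.
Z vs X: I: 19>3, II: 13>10, III: 2=2, IV: 16>15.
Z vs Y: I: 19>8, II: 13>11, III: 2=2, IV: 16>0.
Z is at least as good as every other strategy against every opponent action, so it is weakly dominant.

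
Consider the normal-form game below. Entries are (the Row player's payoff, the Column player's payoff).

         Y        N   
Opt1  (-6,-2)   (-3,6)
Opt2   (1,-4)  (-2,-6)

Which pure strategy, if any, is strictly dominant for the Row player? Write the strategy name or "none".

Opt2

Opt2 vs Opt1: Y: 1>-6, N: -2>-3.
Opt2 strictly beats every other strategy against every opponent action, so it is strictly dominant.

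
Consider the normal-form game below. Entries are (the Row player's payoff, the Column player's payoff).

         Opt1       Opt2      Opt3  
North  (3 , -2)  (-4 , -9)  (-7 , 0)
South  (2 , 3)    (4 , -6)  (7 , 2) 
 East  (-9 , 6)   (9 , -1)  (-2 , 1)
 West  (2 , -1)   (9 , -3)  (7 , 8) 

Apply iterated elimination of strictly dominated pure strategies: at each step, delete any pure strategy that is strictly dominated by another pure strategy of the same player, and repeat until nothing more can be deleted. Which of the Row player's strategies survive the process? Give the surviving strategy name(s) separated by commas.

For the Column player, Opt1 strictly dominates Opt2 on the remaining rows (North: -2>-9, South: 3>-6, East: 6>-1, West: -1>-3); eliminate Opt2.
Row East is eliminated: South beats it against every remaining column (Opt1: 2>-9, Opt3: 7>-2).
Among the remaining strategies, none is strictly dominated by another pure strategy of the same player, so the elimination stops.
Surviving strategies — the Row player: {North, South, West}; the Column player: {Opt1, Opt3}.

North, South, West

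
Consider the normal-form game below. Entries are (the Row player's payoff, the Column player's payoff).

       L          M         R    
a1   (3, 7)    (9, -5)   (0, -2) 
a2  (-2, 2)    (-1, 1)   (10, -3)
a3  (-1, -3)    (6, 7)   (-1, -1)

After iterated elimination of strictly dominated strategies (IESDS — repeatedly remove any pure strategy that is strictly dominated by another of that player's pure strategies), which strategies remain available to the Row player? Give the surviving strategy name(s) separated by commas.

a1

For the Row player, a1 strictly dominates a3 on the remaining columns (L: 3>-1, M: 9>6, R: 0>-1); eliminate a3.
The Column player's strategy M is strictly dominated by L (a1: 7>-5, a2: 2>1) and is removed.
For the Column player, L strictly dominates R on the remaining rows (a1: 7>-2, a2: 2>-3); eliminate R.
Row a2 is eliminated: a1 beats it against every remaining column (L: 3>-2).
Among the remaining strategies, none is strictly dominated by another pure strategy of the same player, so the elimination stops.
Surviving strategies — the Row player: {a1}; the Column player: {L}.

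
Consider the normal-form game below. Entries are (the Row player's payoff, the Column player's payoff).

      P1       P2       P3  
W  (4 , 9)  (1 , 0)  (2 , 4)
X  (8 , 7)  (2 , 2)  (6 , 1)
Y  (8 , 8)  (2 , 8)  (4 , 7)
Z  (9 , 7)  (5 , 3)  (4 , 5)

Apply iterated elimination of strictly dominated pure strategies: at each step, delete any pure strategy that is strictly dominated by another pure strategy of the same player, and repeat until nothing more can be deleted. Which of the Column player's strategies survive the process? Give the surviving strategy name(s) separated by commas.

The Row player's strategy W is strictly dominated by X (P1: 8>4, P2: 2>1, P3: 6>2) and is removed.
Column P3 is eliminated: P1 beats it against every remaining row (X: 7>1, Y: 8>7, Z: 7>5).
Row X is eliminated: Z beats it against every remaining column (P1: 9>8, P2: 5>2).
The Row player's strategy Y is strictly dominated by Z (P1: 9>8, P2: 5>2) and is removed.
Column P2 is eliminated: P1 beats it against every remaining row (Z: 7>3).
Among the remaining strategies, none is strictly dominated by another pure strategy of the same player, so the elimination stops.
Surviving strategies — the Row player: {Z}; the Column player: {P1}.

P1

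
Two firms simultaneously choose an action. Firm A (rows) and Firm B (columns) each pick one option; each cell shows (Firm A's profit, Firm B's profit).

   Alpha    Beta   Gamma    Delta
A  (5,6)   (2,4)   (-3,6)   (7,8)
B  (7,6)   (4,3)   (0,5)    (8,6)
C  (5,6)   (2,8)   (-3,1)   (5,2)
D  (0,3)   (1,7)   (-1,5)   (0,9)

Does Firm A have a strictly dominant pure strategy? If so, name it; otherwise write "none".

B vs A: Alpha: 7>5, Beta: 4>2, Gamma: 0>-3, Delta: 8>7.
B vs C: Alpha: 7>5, Beta: 4>2, Gamma: 0>-3, Delta: 8>5.
B vs D: Alpha: 7>0, Beta: 4>1, Gamma: 0>-1, Delta: 8>0.
B strictly beats every other strategy against every opponent action, so it is strictly dominant.

B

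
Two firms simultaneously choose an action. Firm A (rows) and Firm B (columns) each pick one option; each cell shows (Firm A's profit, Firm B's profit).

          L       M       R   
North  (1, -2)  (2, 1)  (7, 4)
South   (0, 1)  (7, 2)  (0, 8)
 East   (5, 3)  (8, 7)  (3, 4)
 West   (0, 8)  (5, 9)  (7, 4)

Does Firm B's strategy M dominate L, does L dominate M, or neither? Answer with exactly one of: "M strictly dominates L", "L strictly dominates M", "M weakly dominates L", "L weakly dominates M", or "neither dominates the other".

Compare M to L across every action of Firm A: North: 1>-2, South: 2>1, East: 7>3, West: 9>8.
M gives a strictly higher payoff against every action of Firm A, so M strictly dominates L.

M strictly dominates L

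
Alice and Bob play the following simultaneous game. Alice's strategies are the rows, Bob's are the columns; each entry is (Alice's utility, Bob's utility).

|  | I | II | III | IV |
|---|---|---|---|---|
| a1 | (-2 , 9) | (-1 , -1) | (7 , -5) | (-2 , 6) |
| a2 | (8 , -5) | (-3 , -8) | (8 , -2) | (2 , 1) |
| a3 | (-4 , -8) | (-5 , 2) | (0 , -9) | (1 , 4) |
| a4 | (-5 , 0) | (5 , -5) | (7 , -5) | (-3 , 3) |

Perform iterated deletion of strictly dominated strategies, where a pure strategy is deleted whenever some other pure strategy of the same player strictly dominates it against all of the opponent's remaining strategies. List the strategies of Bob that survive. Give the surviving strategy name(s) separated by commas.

Alice's strategy a3 is strictly dominated by a2 (I: 8>-4, II: -3>-5, III: 8>0, IV: 2>1) and is removed.
Column II is eliminated: I beats it against every remaining row (a1: 9>-1, a2: -5>-8, a4: 0>-5).
For Alice, a2 strictly dominates a1 on the remaining columns (I: 8>-2, III: 8>7, IV: 2>-2); eliminate a1.
Row a4 is eliminated: a2 beats it against every remaining column (I: 8>-5, III: 8>7, IV: 2>-3).
Bob's strategy I is strictly dominated by III (a2: -2>-5) and is removed.
For Bob, IV strictly dominates III on the remaining rows (a2: 1>-2); eliminate III.
Among the remaining strategies, none is strictly dominated by another pure strategy of the same player, so the elimination stops.
Surviving strategies — Alice: {a2}; Bob: {IV}.

IV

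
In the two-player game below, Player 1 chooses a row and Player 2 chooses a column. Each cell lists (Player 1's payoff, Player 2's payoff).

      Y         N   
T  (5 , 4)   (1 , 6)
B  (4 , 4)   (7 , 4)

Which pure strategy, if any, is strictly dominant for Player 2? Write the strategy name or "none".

none

Y fails to dominate N at T (4<6).
N fails to dominate Y at B (4=4).
No single strategy dominates all the others.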